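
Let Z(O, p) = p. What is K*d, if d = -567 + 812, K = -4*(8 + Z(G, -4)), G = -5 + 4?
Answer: -3920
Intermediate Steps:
G = -1
K = -16 (K = -4*(8 - 4) = -4*4 = -16)
d = 245
K*d = -16*245 = -3920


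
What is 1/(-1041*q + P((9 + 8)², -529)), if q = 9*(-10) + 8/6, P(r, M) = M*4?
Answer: 1/90186 ≈ 1.1088e-5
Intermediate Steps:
P(r, M) = 4*M
q = -266/3 (q = -90 + 8*(⅙) = -90 + 4/3 = -266/3 ≈ -88.667)
1/(-1041*q + P((9 + 8)², -529)) = 1/(-1041*(-266/3) + 4*(-529)) = 1/(92302 - 2116) = 1/90186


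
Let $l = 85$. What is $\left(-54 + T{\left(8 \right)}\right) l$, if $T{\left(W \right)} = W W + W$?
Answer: $1530$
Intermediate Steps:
$T{\left(W \right)} = W + W^{2}$ ($T{\left(W \right)} = W^{2} + W = W + W^{2}$)
$\left(-54 + T{\left(8 \right)}\right) l = \left(-54 + 8 \left(1 + 8\right)\right) 85 = \left(-54 + 8 \cdot 9\right) 85 = \left(-54 + 72\right) 85 = 18 \cdot 85 = 1530$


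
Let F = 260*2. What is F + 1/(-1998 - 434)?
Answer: 1264639/2432 ≈ 520.00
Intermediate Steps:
F = 520
F + 1/(-1998 - 434) = 520 + 1/(-1998 - 434) = 520 + 1/(-2432) = 520 - 1/2432 = 1264639/2432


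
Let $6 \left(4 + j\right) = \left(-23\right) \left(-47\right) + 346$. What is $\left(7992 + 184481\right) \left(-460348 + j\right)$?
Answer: $- \frac{531357324005}{6} \approx -8.856 \cdot 10^{10}$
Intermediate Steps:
$j = \frac{1403}{6}$ ($j = -4 + \frac{\left(-23\right) \left(-47\right) + 346}{6} = -4 + \frac{1081 + 346}{6} = -4 + \frac{1}{6} \cdot 1427 = -4 + \frac{1427}{6} = \frac{1403}{6} \approx 233.83$)
$\left(7992 + 184481\right) \left(-460348 + j\right) = \left(7992 + 184481\right) \left(-460348 + \frac{1403}{6}\right) = 192473 \left(- \frac{2760685}{6}\right) = - \frac{531357324005}{6}$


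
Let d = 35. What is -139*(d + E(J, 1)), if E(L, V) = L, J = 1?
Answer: -5004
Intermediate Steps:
-139*(d + E(J, 1)) = -139*(35 + 1) = -139*36 = -5004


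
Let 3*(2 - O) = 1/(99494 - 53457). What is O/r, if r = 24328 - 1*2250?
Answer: 276221/3049214658 ≈ 9.0588e-5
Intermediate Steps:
O = 276221/138111 (O = 2 - 1/(3*(99494 - 53457)) = 2 - 1/3/46037 = 2 - 1/3*1/46037 = 2 - 1/138111 = 276221/138111 ≈ 2.0000)
r = 22078 (r = 24328 - 2250 = 22078)
O/r = (276221/138111)/22078 = (276221/138111)*(1/22078) = 276221/3049214658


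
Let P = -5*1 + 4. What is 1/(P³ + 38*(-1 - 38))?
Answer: -1/1483 ≈ -0.00067431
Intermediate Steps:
P = -1 (P = -5 + 4 = -1)
1/(P³ + 38*(-1 - 38)) = 1/((-1)³ + 38*(-1 - 38)) = 1/(-1 + 38*(-39)) = 1/(-1 - 1482) = 1/(-1483) = -1/1483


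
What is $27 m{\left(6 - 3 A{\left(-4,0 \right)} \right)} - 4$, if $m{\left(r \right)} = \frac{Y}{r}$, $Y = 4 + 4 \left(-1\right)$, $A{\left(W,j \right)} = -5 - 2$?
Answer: $-4$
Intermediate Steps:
$A{\left(W,j \right)} = -7$ ($A{\left(W,j \right)} = -5 - 2 = -7$)
$Y = 0$ ($Y = 4 - 4 = 0$)
$m{\left(r \right)} = 0$ ($m{\left(r \right)} = \frac{0}{r} = 0$)
$27 m{\left(6 - 3 A{\left(-4,0 \right)} \right)} - 4 = 27 \cdot 0 - 4 = 0 - 4 = -4$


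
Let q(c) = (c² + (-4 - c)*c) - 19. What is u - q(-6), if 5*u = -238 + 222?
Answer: -41/5 ≈ -8.2000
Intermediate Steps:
q(c) = -19 + c² + c*(-4 - c) (q(c) = (c² + c*(-4 - c)) - 19 = -19 + c² + c*(-4 - c))
u = -16/5 (u = (-238 + 222)/5 = (⅕)*(-16) = -16/5 ≈ -3.2000)
u - q(-6) = -16/5 - (-19 - 4*(-6)) = -16/5 - (-19 + 24) = -16/5 - 1*5 = -16/5 - 5 = -41/5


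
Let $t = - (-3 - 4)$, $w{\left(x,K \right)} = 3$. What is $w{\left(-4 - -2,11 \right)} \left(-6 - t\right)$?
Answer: $-39$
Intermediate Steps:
$t = 7$ ($t = \left(-1\right) \left(-7\right) = 7$)
$w{\left(-4 - -2,11 \right)} \left(-6 - t\right) = 3 \left(-6 - 7\right) = 3 \left(-13\right) = -39$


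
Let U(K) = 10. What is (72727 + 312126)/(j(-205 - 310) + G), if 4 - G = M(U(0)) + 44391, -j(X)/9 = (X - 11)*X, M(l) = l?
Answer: -384853/2482407 ≈ -0.15503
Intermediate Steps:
j(X) = -9*X*(-11 + X) (j(X) = -9*(X - 11)*X = -9*(-11 + X)*X = -9*X*(-11 + X))
G = -44397 (G = 4 - (10 + 44391) = 4 - 1*44401 = 4 - 44401 = -44397)
(72727 + 312126)/(j(-205 - 310) + G) = (72727 + 312126)/(9*(-205 - 310)*(11 - (-205 - 310)) - 44397) = 384853/(9*(-515)*(11 - 1*(-515)) - 44397) = 384853/(9*(-515)*(11 + 515) - 44397) = 384853/(9*(-515)*526 - 44397) = 384853/(-2438010 - 44397) = 384853/(-2482407) = 384853*(-1/2482407) = -384853/2482407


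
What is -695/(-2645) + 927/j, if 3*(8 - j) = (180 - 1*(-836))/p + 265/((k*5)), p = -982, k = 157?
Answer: 37890364694/335707103 ≈ 112.87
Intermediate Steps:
j = 634607/77087 (j = 8 - ((180 - 1*(-836))/(-982) + 265/((157*5)))/3 = 8 - ((180 + 836)*(-1/982) + 265/785)/3 = 8 - (1016*(-1/982) + 265*(1/785))/3 = 8 - (-508/491 + 53/157)/3 = 8 - ⅓*(-53733/77087) = 8 + 17911/77087 = 634607/77087 ≈ 8.2323)
-695/(-2645) + 927/j = -695/(-2645) + 927/(634607/77087) = -695*(-1/2645) + 927*(77087/634607) = 139/529 + 71459649/634607 = 37890364694/335707103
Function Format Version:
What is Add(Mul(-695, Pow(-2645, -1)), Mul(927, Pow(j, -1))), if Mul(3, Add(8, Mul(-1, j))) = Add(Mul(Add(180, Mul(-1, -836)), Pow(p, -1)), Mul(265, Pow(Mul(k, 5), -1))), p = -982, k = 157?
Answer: Rational(37890364694, 335707103) ≈ 112.87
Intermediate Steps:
j = Rational(634607, 77087) (j = Add(8, Mul(Rational(-1, 3), Add(Mul(Add(180, Mul(-1, -836)), Pow(-982, -1)), Mul(265, Pow(Mul(157, 5), -1))))) = Add(8, Mul(Rational(-1, 3), Add(Mul(Add(180, 836), Rational(-1, 982)), Mul(265, Pow(785, -1))))) = Add(8, Mul(Rational(-1, 3), Add(Mul(1016, Rational(-1, 982)), Mul(265, Rational(1, 785))))) = Add(8, Mul(Rational(-1, 3), Add(Rational(-508, 491), Rational(53, 157)))) = Add(8, Mul(Rational(-1, 3), Rational(-53733, 77087))) = Add(8, Rational(17911, 77087)) = Rational(634607, 77087) ≈ 8.2323)
Add(Mul(-695, Pow(-2645, -1)), Mul(927, Pow(j, -1))) = Add(Mul(-695, Pow(-2645, -1)), Mul(927, Pow(Rational(634607, 77087), -1))) = Add(Mul(-695, Rational(-1, 2645)), Mul(927, Rational(77087, 634607))) = Add(Rational(139, 529), Rational(71459649, 634607)) = Rational(37890364694, 335707103)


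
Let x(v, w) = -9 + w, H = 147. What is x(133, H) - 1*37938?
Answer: -37800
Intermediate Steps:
x(133, H) - 1*37938 = (-9 + 147) - 1*37938 = 138 - 37938 = -37800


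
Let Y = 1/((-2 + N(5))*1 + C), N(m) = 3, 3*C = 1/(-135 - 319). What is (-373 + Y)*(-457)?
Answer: 231374987/1361 ≈ 1.7000e+5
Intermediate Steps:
C = -1/1362 (C = 1/(3*(-135 - 319)) = (⅓)/(-454) = (⅓)*(-1/454) = -1/1362 ≈ -0.00073421)
Y = 1362/1361 (Y = 1/((-2 + 3)*1 - 1/1362) = 1/(1*1 - 1/1362) = 1/(1 - 1/1362) = 1/(1361/1362) = 1362/1361 ≈ 1.0007)
(-373 + Y)*(-457) = (-373 + 1362/1361)*(-457) = -506291/1361*(-457) = 231374987/1361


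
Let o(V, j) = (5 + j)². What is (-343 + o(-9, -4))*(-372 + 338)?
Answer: 11628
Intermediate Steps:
(-343 + o(-9, -4))*(-372 + 338) = (-343 + (5 - 4)²)*(-372 + 338) = (-343 + 1²)*(-34) = (-343 + 1)*(-34) = -342*(-34) = 11628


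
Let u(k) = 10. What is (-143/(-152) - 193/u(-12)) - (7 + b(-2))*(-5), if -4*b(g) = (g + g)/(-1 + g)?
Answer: 34141/2280 ≈ 14.974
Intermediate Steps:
b(g) = -g/(2*(-1 + g)) (b(g) = -(g + g)/(4*(-1 + g)) = -2*g/(4*(-1 + g)) = -g/(2*(-1 + g)))
(-143/(-152) - 193/u(-12)) - (7 + b(-2))*(-5) = (-143/(-152) - 193/10) - (7 - 1*(-2)/(-2 + 2*(-2)))*(-5) = (-143*(-1/152) - 193*⅒) - (7 - 1*(-2)/(-2 - 4))*(-5) = (143/152 - 193/10) - (7 - 1*(-2)/(-6))*(-5) = -13953/760 - (7 - 1*(-2)*(-⅙))*(-5) = -13953/760 - (7 - ⅓)*(-5) = -13953/760 - 20*(-5)/3 = -13953/760 - 1*(-100/3) = -13953/760 + 100/3 = 34141/2280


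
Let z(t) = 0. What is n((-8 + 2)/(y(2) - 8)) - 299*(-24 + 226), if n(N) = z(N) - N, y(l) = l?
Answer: -60399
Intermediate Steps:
n(N) = -N (n(N) = 0 - N = -N)
n((-8 + 2)/(y(2) - 8)) - 299*(-24 + 226) = -(-8 + 2)/(2 - 8) - 299*(-24 + 226) = -(-6)/(-6) - 299*202 = -(-6)*(-1)/6 - 60398 = -1*1 - 60398 = -1 - 60398 = -60399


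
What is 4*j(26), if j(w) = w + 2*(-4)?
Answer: 72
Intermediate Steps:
j(w) = -8 + w (j(w) = w - 8 = -8 + w)
4*j(26) = 4*(-8 + 26) = 4*18 = 72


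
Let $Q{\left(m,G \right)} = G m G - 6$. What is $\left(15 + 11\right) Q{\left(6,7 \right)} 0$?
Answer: $0$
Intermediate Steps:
$Q{\left(m,G \right)} = -6 + m G^{2}$ ($Q{\left(m,G \right)} = m G^{2} - 6 = -6 + m G^{2}$)
$\left(15 + 11\right) Q{\left(6,7 \right)} 0 = \left(15 + 11\right) \left(-6 + 6 \cdot 7^{2}\right) 0 = 26 \left(-6 + 6 \cdot 49\right) 0 = 26 \left(-6 + 294\right) 0 = 26 \cdot 288 \cdot 0 = 7488 \cdot 0 = 0$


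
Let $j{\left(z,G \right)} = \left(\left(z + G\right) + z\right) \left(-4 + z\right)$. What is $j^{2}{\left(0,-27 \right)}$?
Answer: $11664$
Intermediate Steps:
$j{\left(z,G \right)} = \left(-4 + z\right) \left(G + 2 z\right)$ ($j{\left(z,G \right)} = \left(\left(G + z\right) + z\right) \left(-4 + z\right) = \left(G + 2 z\right) \left(-4 + z\right) = \left(-4 + z\right) \left(G + 2 z\right)$)
$j^{2}{\left(0,-27 \right)} = \left(\left(-8\right) 0 - -108 + 2 \cdot 0^{2} - 0\right)^{2} = \left(0 + 108 + 2 \cdot 0 + 0\right)^{2} = \left(0 + 108 + 0 + 0\right)^{2} = 108^{2} = 11664$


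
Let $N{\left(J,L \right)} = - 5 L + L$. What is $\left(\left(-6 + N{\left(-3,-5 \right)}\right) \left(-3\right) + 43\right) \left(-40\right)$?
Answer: $-40$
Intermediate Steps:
$N{\left(J,L \right)} = - 4 L$
$\left(\left(-6 + N{\left(-3,-5 \right)}\right) \left(-3\right) + 43\right) \left(-40\right) = \left(\left(-6 - -20\right) \left(-3\right) + 43\right) \left(-40\right) = \left(\left(-6 + 20\right) \left(-3\right) + 43\right) \left(-40\right) = \left(14 \left(-3\right) + 43\right) \left(-40\right) = \left(-42 + 43\right) \left(-40\right) = 1 \left(-40\right) = -40$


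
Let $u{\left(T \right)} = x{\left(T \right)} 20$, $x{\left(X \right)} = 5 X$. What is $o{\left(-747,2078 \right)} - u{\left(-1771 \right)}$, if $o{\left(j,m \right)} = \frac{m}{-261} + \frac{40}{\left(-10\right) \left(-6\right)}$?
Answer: $\frac{46221196}{261} \approx 1.7709 \cdot 10^{5}$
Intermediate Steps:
$o{\left(j,m \right)} = \frac{2}{3} - \frac{m}{261}$ ($o{\left(j,m \right)} = m \left(- \frac{1}{261}\right) + \frac{40}{60} = - \frac{m}{261} + 40 \cdot \frac{1}{60} = - \frac{m}{261} + \frac{2}{3} = \frac{2}{3} - \frac{m}{261}$)
$u{\left(T \right)} = 100 T$ ($u{\left(T \right)} = 5 T 20 = 100 T$)
$o{\left(-747,2078 \right)} - u{\left(-1771 \right)} = \left(\frac{2}{3} - \frac{2078}{261}\right) - 100 \left(-1771\right) = \left(\frac{2}{3} - \frac{2078}{261}\right) - -177100 = - \frac{1904}{261} + 177100 = \frac{46221196}{261}$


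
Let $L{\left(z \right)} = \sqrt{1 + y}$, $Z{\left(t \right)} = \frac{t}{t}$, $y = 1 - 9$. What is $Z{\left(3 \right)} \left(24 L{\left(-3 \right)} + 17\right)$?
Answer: $17 + 24 i \sqrt{7} \approx 17.0 + 63.498 i$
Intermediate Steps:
$y = -8$ ($y = 1 - 9 = -8$)
$Z{\left(t \right)} = 1$
$L{\left(z \right)} = i \sqrt{7}$ ($L{\left(z \right)} = \sqrt{1 - 8} = \sqrt{-7} = i \sqrt{7}$)
$Z{\left(3 \right)} \left(24 L{\left(-3 \right)} + 17\right) = 1 \left(24 i \sqrt{7} + 17\right) = 1 \left(17 + 24 i \sqrt{7}\right) = 17 + 24 i \sqrt{7}$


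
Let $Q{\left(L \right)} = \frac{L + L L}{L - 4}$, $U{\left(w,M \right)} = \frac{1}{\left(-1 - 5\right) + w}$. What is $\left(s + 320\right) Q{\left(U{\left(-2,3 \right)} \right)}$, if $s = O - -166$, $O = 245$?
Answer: $\frac{5117}{264} \approx 19.383$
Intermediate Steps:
$U{\left(w,M \right)} = \frac{1}{-6 + w}$
$Q{\left(L \right)} = \frac{L + L^{2}}{-4 + L}$
$s = 411$ ($s = 245 - -166 = 245 + 166 = 411$)
$\left(s + 320\right) Q{\left(U{\left(-2,3 \right)} \right)} = \left(411 + 320\right) \frac{1 + \frac{1}{-6 - 2}}{\left(-6 - 2\right) \left(-4 + \frac{1}{-6 - 2}\right)} = 731 \frac{1 + \frac{1}{-8}}{\left(-8\right) \left(-4 + \frac{1}{-8}\right)} = 731 \left(- \frac{1 - \frac{1}{8}}{8 \left(-4 - \frac{1}{8}\right)}\right) = 731 \left(\left(- \frac{1}{8}\right) \frac{1}{- \frac{33}{8}} \cdot \frac{7}{8}\right) = 731 \left(\left(- \frac{1}{8}\right) \left(- \frac{8}{33}\right) \frac{7}{8}\right) = 731 \cdot \frac{7}{264} = \frac{5117}{264}$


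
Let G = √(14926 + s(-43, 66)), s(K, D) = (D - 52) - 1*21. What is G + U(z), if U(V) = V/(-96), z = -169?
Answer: 169/96 + √14919 ≈ 123.90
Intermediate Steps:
s(K, D) = -73 + D (s(K, D) = (-52 + D) - 21 = -73 + D)
U(V) = -V/96 (U(V) = V*(-1/96) = -V/96)
G = √14919 (G = √(14926 + (-73 + 66)) = √(14926 - 7) = √14919 ≈ 122.14)
G + U(z) = √14919 - 1/96*(-169) = √14919 + 169/96 = 169/96 + √14919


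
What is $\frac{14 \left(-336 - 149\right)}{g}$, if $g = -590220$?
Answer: $\frac{679}{59022} \approx 0.011504$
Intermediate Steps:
$\frac{14 \left(-336 - 149\right)}{g} = \frac{14 \left(-336 - 149\right)}{-590220} = 14 \left(-485\right) \left(- \frac{1}{590220}\right) = \left(-6790\right) \left(- \frac{1}{590220}\right) = \frac{679}{59022}$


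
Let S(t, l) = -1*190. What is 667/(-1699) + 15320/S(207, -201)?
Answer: -2615541/32281 ≈ -81.024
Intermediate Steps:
S(t, l) = -190
667/(-1699) + 15320/S(207, -201) = 667/(-1699) + 15320/(-190) = 667*(-1/1699) + 15320*(-1/190) = -667/1699 - 1532/19 = -2615541/32281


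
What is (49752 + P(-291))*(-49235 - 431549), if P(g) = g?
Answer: -23780057424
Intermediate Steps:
(49752 + P(-291))*(-49235 - 431549) = (49752 - 291)*(-49235 - 431549) = 49461*(-480784) = -23780057424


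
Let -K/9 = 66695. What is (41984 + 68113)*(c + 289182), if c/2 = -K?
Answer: 164010620124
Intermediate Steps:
K = -600255 (K = -9*66695 = -600255)
c = 1200510 (c = 2*(-1*(-600255)) = 2*600255 = 1200510)
(41984 + 68113)*(c + 289182) = (41984 + 68113)*(1200510 + 289182) = 110097*1489692 = 164010620124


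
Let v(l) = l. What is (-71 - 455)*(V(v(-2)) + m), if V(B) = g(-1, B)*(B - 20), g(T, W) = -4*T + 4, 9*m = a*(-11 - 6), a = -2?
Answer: 815300/9 ≈ 90589.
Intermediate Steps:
m = 34/9 (m = (-2*(-11 - 6))/9 = (-2*(-17))/9 = (⅑)*34 = 34/9 ≈ 3.7778)
g(T, W) = 4 - 4*T
V(B) = -160 + 8*B (V(B) = (4 - 4*(-1))*(B - 20) = (4 + 4)*(-20 + B) = 8*(-20 + B) = -160 + 8*B)
(-71 - 455)*(V(v(-2)) + m) = (-71 - 455)*((-160 + 8*(-2)) + 34/9) = -526*((-160 - 16) + 34/9) = -526*(-176 + 34/9) = -526*(-1550/9) = 815300/9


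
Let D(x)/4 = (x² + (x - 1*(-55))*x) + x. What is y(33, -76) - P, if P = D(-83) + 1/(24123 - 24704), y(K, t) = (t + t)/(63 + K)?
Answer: -254628467/6972 ≈ -36522.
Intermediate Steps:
y(K, t) = 2*t/(63 + K) (y(K, t) = (2*t)/(63 + K) = 2*t/(63 + K))
D(x) = 4*x + 4*x² + 4*x*(55 + x) (D(x) = 4*((x² + (x - 1*(-55))*x) + x) = 4*((x² + (x + 55)*x) + x) = 4*((x² + (55 + x)*x) + x) = 4*((x² + x*(55 + x)) + x) = 4*(x + x² + x*(55 + x)) = 4*x + 4*x² + 4*x*(55 + x))
P = 21218119/581 (P = 8*(-83)*(28 - 83) + 1/(24123 - 24704) = 8*(-83)*(-55) + 1/(-581) = 36520 - 1/581 = 21218119/581 ≈ 36520.)
y(33, -76) - P = 2*(-76)/(63 + 33) - 1*21218119/581 = 2*(-76)/96 - 21218119/581 = 2*(-76)*(1/96) - 21218119/581 = -19/12 - 21218119/581 = -254628467/6972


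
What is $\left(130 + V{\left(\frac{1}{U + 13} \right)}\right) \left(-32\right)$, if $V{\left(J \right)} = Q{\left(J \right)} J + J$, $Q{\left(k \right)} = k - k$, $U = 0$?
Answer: $- \frac{54112}{13} \approx -4162.5$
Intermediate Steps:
$Q{\left(k \right)} = 0$
$V{\left(J \right)} = J$ ($V{\left(J \right)} = 0 J + J = 0 + J = J$)
$\left(130 + V{\left(\frac{1}{U + 13} \right)}\right) \left(-32\right) = \left(130 + \frac{1}{0 + 13}\right) \left(-32\right) = \left(130 + \frac{1}{13}\right) \left(-32\right) = \frac{1691}{13} \left(-32\right) = - \frac{54112}{13}$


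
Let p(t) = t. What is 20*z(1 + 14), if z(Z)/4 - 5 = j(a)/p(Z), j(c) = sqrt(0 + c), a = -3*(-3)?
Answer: 416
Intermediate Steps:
a = 9
j(c) = sqrt(c)
z(Z) = 20 + 12/Z (z(Z) = 20 + 4*(sqrt(9)/Z) = 20 + 4*(3/Z) = 20 + 12/Z)
20*z(1 + 14) = 20*(20 + 12/(1 + 14)) = 20*(20 + 12/15) = 20*(20 + 12*(1/15)) = 20*(20 + 4/5) = 20*(104/5) = 416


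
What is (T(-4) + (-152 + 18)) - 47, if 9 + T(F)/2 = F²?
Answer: -167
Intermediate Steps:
T(F) = -18 + 2*F²
(T(-4) + (-152 + 18)) - 47 = ((-18 + 2*(-4)²) + (-152 + 18)) - 47 = ((-18 + 2*16) - 134) - 47 = ((-18 + 32) - 134) - 47 = (14 - 134) - 47 = -120 - 47 = -167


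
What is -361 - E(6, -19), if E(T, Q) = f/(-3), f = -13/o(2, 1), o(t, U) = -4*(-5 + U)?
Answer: -17341/48 ≈ -361.27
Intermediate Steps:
o(t, U) = 20 - 4*U
f = -13/16 (f = -13/(20 - 4*1) = -13/(20 - 4) = -13/16 ≈ -0.81250)
E(T, Q) = 13/48 (E(T, Q) = -13/16/(-3) = -13/16*(-⅓) = 13/48)
-361 - E(6, -19) = -361 - 1*13/48 = -361 - 13/48 = -17341/48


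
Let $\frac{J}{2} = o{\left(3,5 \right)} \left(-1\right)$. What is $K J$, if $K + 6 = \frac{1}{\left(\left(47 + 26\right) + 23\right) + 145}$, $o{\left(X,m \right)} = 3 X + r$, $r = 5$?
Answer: $\frac{40460}{241} \approx 167.88$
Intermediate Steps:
$o{\left(X,m \right)} = 5 + 3 X$ ($o{\left(X,m \right)} = 3 X + 5 = 5 + 3 X$)
$J = -28$ ($J = 2 \left(5 + 3 \cdot 3\right) \left(-1\right) = 2 \left(5 + 9\right) \left(-1\right) = 2 \cdot 14 \left(-1\right) = 2 \left(-14\right) = -28$)
$K = - \frac{1445}{241}$ ($K = -6 + \frac{1}{\left(\left(47 + 26\right) + 23\right) + 145} = -6 + \frac{1}{\left(73 + 23\right) + 145} = -6 + \frac{1}{96 + 145} = -6 + \frac{1}{241} = - \frac{1445}{241} \approx -5.9958$)
$K J = \left(- \frac{1445}{241}\right) \left(-28\right) = \frac{40460}{241}$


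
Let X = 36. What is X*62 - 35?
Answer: 2197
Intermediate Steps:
X*62 - 35 = 36*62 - 35 = 2232 - 35 = 2197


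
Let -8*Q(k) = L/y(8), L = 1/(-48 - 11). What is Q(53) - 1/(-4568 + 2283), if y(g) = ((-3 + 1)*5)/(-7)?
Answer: 4143/2157040 ≈ 0.0019207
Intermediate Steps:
y(g) = 10/7 (y(g) = -2*5*(-1/7) = -10*(-1/7) = 10/7)
L = -1/59 (L = 1/(-59) = -1/59 ≈ -0.016949)
Q(k) = 7/4720 (Q(k) = -(-1)/(472*10/7) = -(-1)*7/(472*10) = -1/8*(-7/590) = 7/4720)
Q(53) - 1/(-4568 + 2283) = 7/4720 - 1/(-4568 + 2283) = 7/4720 - 1/(-2285) = 7/4720 - 1*(-1/2285) = 7/4720 + 1/2285 = 4143/2157040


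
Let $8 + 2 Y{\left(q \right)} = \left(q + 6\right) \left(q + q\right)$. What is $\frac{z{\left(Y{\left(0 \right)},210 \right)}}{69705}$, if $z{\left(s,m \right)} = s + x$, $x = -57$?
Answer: $- \frac{61}{69705} \approx -0.00087512$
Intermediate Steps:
$Y{\left(q \right)} = -4 + q \left(6 + q\right)$ ($Y{\left(q \right)} = -4 + \frac{\left(q + 6\right) \left(q + q\right)}{2} = -4 + \frac{\left(6 + q\right) 2 q}{2} = -4 + \frac{2 q \left(6 + q\right)}{2} = -4 + q \left(6 + q\right)$)
$z{\left(s,m \right)} = -57 + s$ ($z{\left(s,m \right)} = s - 57 = -57 + s$)
$\frac{z{\left(Y{\left(0 \right)},210 \right)}}{69705} = \frac{-57 + \left(-4 + 0^{2} + 6 \cdot 0\right)}{69705} = \left(-57 + \left(-4 + 0 + 0\right)\right) \frac{1}{69705} = \left(-57 - 4\right) \frac{1}{69705} = \left(-61\right) \frac{1}{69705} = - \frac{61}{69705}$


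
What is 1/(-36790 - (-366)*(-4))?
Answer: -1/38254 ≈ -2.6141e-5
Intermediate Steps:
1/(-36790 - (-366)*(-4)) = 1/(-36790 - 1*1464) = 1/(-36790 - 1464) = 1/(-38254) = -1/38254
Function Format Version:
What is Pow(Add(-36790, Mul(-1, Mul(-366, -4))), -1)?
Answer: Rational(-1, 38254) ≈ -2.6141e-5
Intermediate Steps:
Pow(Add(-36790, Mul(-1, Mul(-366, -4))), -1) = Pow(Add(-36790, Mul(-1, 1464)), -1) = Pow(Add(-36790, -1464), -1) = Pow(-38254, -1) = Rational(-1, 38254)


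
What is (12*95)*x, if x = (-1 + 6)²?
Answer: 28500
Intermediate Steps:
x = 25 (x = 5² = 25)
(12*95)*x = (12*95)*25 = 1140*25 = 28500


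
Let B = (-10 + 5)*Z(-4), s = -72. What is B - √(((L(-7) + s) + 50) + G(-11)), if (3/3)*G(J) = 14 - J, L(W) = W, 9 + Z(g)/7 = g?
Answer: 455 - 2*I ≈ 455.0 - 2.0*I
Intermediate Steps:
Z(g) = -63 + 7*g
B = 455 (B = (-10 + 5)*(-63 + 7*(-4)) = -5*(-63 - 28) = -5*(-91) = 455)
G(J) = 14 - J
B - √(((L(-7) + s) + 50) + G(-11)) = 455 - √(((-7 - 72) + 50) + (14 - 1*(-11))) = 455 - √((-79 + 50) + (14 + 11)) = 455 - √(-29 + 25) = 455 - √(-4) = 455 - 2*I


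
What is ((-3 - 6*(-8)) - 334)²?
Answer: 83521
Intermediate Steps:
((-3 - 6*(-8)) - 334)² = ((-3 + 48) - 334)² = (45 - 334)² = (-289)² = 83521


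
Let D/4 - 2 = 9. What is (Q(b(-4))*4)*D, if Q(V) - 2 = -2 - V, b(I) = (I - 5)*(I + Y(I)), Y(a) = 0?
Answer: -6336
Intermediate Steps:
D = 44 (D = 8 + 4*9 = 8 + 36 = 44)
b(I) = I*(-5 + I) (b(I) = (I - 5)*(I + 0) = (-5 + I)*I = I*(-5 + I))
Q(V) = -V (Q(V) = 2 + (-2 - V) = -V)
(Q(b(-4))*4)*D = (-(-4)*(-5 - 4)*4)*44 = (-(-4)*(-9)*4)*44 = (-1*36*4)*44 = -36*4*44 = -144*44 = -6336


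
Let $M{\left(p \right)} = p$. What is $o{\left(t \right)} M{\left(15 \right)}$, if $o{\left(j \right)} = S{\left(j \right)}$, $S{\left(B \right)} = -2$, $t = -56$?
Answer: $-30$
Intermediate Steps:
$o{\left(j \right)} = -2$
$o{\left(t \right)} M{\left(15 \right)} = \left(-2\right) 15 = -30$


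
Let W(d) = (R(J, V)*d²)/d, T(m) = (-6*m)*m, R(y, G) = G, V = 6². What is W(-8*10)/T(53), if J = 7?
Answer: 480/2809 ≈ 0.17088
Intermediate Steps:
V = 36
T(m) = -6*m²
W(d) = 36*d (W(d) = (36*d²)/d = 36*d)
W(-8*10)/T(53) = (36*(-8*10))/((-6*53²)) = (36*(-80))/((-6*2809)) = -2880/(-16854) = -2880*(-1/16854) = 480/2809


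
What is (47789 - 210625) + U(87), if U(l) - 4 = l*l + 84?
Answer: -155179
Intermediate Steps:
U(l) = 88 + l² (U(l) = 4 + (l*l + 84) = 4 + (l² + 84) = 4 + (84 + l²) = 88 + l²)
(47789 - 210625) + U(87) = (47789 - 210625) + (88 + 87²) = -162836 + (88 + 7569) = -162836 + 7657 = -155179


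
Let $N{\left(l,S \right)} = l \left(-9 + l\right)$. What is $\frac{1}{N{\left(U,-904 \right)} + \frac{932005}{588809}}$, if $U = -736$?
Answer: $\frac{588809}{322856682885} \approx 1.8237 \cdot 10^{-6}$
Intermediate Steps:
$\frac{1}{N{\left(U,-904 \right)} + \frac{932005}{588809}} = \frac{1}{- 736 \left(-9 - 736\right) + \frac{932005}{588809}} = \frac{1}{\left(-736\right) \left(-745\right) + 932005 \cdot \frac{1}{588809}} = \frac{1}{548320 + \frac{932005}{588809}} = \frac{1}{\frac{322856682885}{588809}} = \frac{588809}{322856682885}$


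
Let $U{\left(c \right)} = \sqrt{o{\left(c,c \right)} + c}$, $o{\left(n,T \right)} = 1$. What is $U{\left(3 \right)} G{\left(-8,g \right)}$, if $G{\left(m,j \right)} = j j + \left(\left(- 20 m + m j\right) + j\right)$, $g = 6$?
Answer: $308$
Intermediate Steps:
$U{\left(c \right)} = \sqrt{1 + c}$
$G{\left(m,j \right)} = j + j^{2} - 20 m + j m$ ($G{\left(m,j \right)} = j^{2} + \left(\left(- 20 m + j m\right) + j\right) = j^{2} + \left(j - 20 m + j m\right) = j + j^{2} - 20 m + j m$)
$U{\left(3 \right)} G{\left(-8,g \right)} = \sqrt{1 + 3} \left(6 + 6^{2} - -160 + 6 \left(-8\right)\right) = \sqrt{4} \left(6 + 36 + 160 - 48\right) = 2 \cdot 154 = 308$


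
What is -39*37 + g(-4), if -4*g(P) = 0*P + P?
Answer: -1442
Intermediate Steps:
g(P) = -P/4 (g(P) = -(0*P + P)/4 = -(0 + P)/4 = -P/4)
-39*37 + g(-4) = -39*37 - 1/4*(-4) = -1443 + 1 = -1442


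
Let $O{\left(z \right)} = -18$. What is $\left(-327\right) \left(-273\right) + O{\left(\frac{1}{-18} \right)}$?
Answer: $89253$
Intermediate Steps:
$\left(-327\right) \left(-273\right) + O{\left(\frac{1}{-18} \right)} = \left(-327\right) \left(-273\right) - 18 = 89271 - 18 = 89253$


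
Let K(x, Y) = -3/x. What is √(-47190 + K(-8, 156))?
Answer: I*√755034/4 ≈ 217.23*I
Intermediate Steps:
√(-47190 + K(-8, 156)) = √(-47190 - 3/(-8)) = √(-47190 - 3*(-⅛)) = √(-47190 + 3/8) = √(-377517/8) = I*√755034/4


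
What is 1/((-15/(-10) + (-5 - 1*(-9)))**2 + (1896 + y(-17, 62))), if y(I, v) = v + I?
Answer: 4/7885 ≈ 0.00050729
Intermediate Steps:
y(I, v) = I + v
1/((-15/(-10) + (-5 - 1*(-9)))**2 + (1896 + y(-17, 62))) = 1/((-15/(-10) + (-5 - 1*(-9)))**2 + (1896 + (-17 + 62))) = 1/((-15*(-1)/10 + (-5 + 9))**2 + (1896 + 45)) = 1/((-1*(-3/2) + 4)**2 + 1941) = 1/((3/2 + 4)**2 + 1941) = 1/((11/2)**2 + 1941) = 1/(121/4 + 1941) = 1/(7885/4) = 4/7885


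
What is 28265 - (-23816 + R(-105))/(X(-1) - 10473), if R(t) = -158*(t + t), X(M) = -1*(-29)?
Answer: 73802256/2611 ≈ 28266.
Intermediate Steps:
X(M) = 29
R(t) = -316*t
28265 - (-23816 + R(-105))/(X(-1) - 10473) = 28265 - (-23816 - 316*(-105))/(29 - 10473) = 28265 - (-23816 + 33180)/(-10444) = 28265 - 9364*(-1)/10444 = 28265 - 1*(-2341/2611) = 28265 + 2341/2611 = 73802256/2611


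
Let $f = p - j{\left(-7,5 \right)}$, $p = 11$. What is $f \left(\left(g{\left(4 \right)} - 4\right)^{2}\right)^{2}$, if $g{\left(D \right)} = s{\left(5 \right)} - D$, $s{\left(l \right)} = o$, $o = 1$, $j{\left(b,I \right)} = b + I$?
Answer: $31213$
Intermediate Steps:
$j{\left(b,I \right)} = I + b$
$s{\left(l \right)} = 1$
$g{\left(D \right)} = 1 - D$
$f = 13$ ($f = 11 - \left(5 - 7\right) = 11 - -2 = 11 + 2 = 13$)
$f \left(\left(g{\left(4 \right)} - 4\right)^{2}\right)^{2} = 13 \left(\left(\left(1 - 4\right) - 4\right)^{2}\right)^{2} = 13 \left(\left(-3 - 4\right)^{2}\right)^{2} = 13 \left(\left(-7\right)^{2}\right)^{2} = 13 \cdot 49^{2} = 13 \cdot 2401 = 31213$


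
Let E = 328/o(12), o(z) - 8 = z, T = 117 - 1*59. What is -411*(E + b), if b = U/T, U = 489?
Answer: -2959611/290 ≈ -10206.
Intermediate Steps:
T = 58 (T = 117 - 59 = 58)
o(z) = 8 + z
E = 82/5 (E = 328/(8 + 12) = 328/20 = 328*(1/20) = 82/5 ≈ 16.400)
b = 489/58 ≈ 8.4310
-411*(E + b) = -411*(82/5 + 489/58) = -411*7201/290 = -2959611/290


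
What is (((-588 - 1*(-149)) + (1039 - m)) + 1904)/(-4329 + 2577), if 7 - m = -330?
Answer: -2167/1752 ≈ -1.2369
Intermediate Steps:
m = 337 (m = 7 - 1*(-330) = 7 + 330 = 337)
(((-588 - 1*(-149)) + (1039 - m)) + 1904)/(-4329 + 2577) = (((-588 - 1*(-149)) + (1039 - 1*337)) + 1904)/(-4329 + 2577) = (((-588 + 149) + (1039 - 337)) + 1904)/(-1752) = ((-439 + 702) + 1904)*(-1/1752) = (263 + 1904)*(-1/1752) = 2167*(-1/1752) = -2167/1752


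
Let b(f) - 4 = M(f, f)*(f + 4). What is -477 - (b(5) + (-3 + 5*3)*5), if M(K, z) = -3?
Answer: -514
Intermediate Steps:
b(f) = -8 - 3*f (b(f) = 4 - 3*(f + 4) = 4 - 3*(4 + f) = 4 + (-12 - 3*f) = -8 - 3*f)
-477 - (b(5) + (-3 + 5*3)*5) = -477 - ((-8 - 3*5) + (-3 + 5*3)*5) = -477 - ((-8 - 15) + (-3 + 15)*5) = -477 - (-23 + 12*5) = -477 - (-23 + 60) = -477 - 1*37 = -477 - 37 = -514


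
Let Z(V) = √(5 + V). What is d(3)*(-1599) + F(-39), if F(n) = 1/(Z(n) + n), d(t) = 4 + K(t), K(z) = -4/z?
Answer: -6630559/1555 - I*√34/1555 ≈ -4264.0 - 0.0037498*I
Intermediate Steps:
d(t) = 4 - 4/t
F(n) = 1/(n + √(5 + n)) (F(n) = 1/(√(5 + n) + n) = 1/(n + √(5 + n)))
d(3)*(-1599) + F(-39) = (4 - 4/3)*(-1599) + 1/(-39 + √(5 - 39)) = (4 - 4*⅓)*(-1599) + 1/(-39 + √(-34)) = (4 - 4/3)*(-1599) + 1/(-39 + I*√34) = (8/3)*(-1599) + 1/(-39 + I*√34) = -4264 + 1/(-39 + I*√34)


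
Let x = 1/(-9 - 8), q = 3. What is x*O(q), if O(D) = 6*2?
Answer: -12/17 ≈ -0.70588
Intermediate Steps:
O(D) = 12
x = -1/17 (x = 1/(-17) = -1/17 ≈ -0.058824)
x*O(q) = -1/17*12 = -12/17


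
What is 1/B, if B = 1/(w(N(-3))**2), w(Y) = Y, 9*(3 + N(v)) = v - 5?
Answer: 1225/81 ≈ 15.123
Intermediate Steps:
N(v) = -32/9 + v/9 (N(v) = -3 + (v - 5)/9 = -3 + (-5 + v)/9 = -3 + (-5/9 + v/9) = -32/9 + v/9)
B = 81/1225 (B = 1/((-32/9 + (1/9)*(-3))**2) = 1/((-32/9 - 1/3)**2) = 1/((-35/9)**2) = 1/(1225/81) = 81/1225 ≈ 0.066122)
1/B = 1/(81/1225) = 1225/81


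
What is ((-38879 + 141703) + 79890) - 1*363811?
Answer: -181097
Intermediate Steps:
((-38879 + 141703) + 79890) - 1*363811 = (102824 + 79890) - 363811 = 182714 - 363811 = -181097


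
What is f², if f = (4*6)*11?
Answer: 69696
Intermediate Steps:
f = 264 (f = 24*11 = 264)
f² = 264² = 69696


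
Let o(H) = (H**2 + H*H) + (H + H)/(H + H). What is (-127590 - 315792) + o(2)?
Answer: -443373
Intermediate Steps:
o(H) = 1 + 2*H**2 (o(H) = (H**2 + H**2) + (2*H)/((2*H)) = 2*H**2 + (2*H)*(1/(2*H)) = 2*H**2 + 1 = 1 + 2*H**2)
(-127590 - 315792) + o(2) = (-127590 - 315792) + (1 + 2*2**2) = -443382 + (1 + 2*4) = -443382 + (1 + 8) = -443382 + 9 = -443373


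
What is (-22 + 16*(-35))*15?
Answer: -8730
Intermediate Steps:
(-22 + 16*(-35))*15 = (-22 - 560)*15 = -582*15 = -8730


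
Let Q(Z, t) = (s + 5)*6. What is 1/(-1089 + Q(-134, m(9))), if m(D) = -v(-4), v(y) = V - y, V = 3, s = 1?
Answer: -1/1053 ≈ -0.00094967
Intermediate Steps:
v(y) = 3 - y
m(D) = -7 (m(D) = -(3 - 1*(-4)) = -(3 + 4) = -1*7 = -7)
Q(Z, t) = 36 (Q(Z, t) = (1 + 5)*6 = 6*6 = 36)
1/(-1089 + Q(-134, m(9))) = 1/(-1089 + 36) = 1/(-1053) = -1/1053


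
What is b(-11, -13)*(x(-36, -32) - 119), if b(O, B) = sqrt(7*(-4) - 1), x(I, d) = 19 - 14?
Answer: -114*I*sqrt(29) ≈ -613.91*I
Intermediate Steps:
x(I, d) = 5
b(O, B) = I*sqrt(29) (b(O, B) = sqrt(-28 - 1) = sqrt(-29) = I*sqrt(29))
b(-11, -13)*(x(-36, -32) - 119) = (I*sqrt(29))*(5 - 119) = (I*sqrt(29))*(-114) = -114*I*sqrt(29)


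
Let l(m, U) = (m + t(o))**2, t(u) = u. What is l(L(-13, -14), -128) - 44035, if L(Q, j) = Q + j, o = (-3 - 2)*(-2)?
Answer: -43746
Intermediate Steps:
o = 10 (o = -5*(-2) = 10)
l(m, U) = (10 + m)**2 (l(m, U) = (m + 10)**2 = (10 + m)**2)
l(L(-13, -14), -128) - 44035 = (10 + (-13 - 14))**2 - 44035 = (10 - 27)**2 - 44035 = (-17)**2 - 44035 = 289 - 44035 = -43746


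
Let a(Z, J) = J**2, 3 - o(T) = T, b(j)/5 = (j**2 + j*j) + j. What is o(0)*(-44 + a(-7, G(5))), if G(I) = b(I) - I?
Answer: 218568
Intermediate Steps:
b(j) = 5*j + 10*j**2 (b(j) = 5*((j**2 + j*j) + j) = 5*((j**2 + j**2) + j) = 5*(2*j**2 + j) = 5*(j + 2*j**2) = 5*j + 10*j**2)
o(T) = 3 - T
G(I) = -I + 5*I*(1 + 2*I) (G(I) = 5*I*(1 + 2*I) - I = -I + 5*I*(1 + 2*I))
o(0)*(-44 + a(-7, G(5))) = (3 - 1*0)*(-44 + (2*5*(2 + 5*5))**2) = (3 + 0)*(-44 + (2*5*(2 + 25))**2) = 3*(-44 + (2*5*27)**2) = 3*(-44 + 270**2) = 3*(-44 + 72900) = 3*72856 = 218568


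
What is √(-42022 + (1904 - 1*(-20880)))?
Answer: I*√19238 ≈ 138.7*I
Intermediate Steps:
√(-42022 + (1904 - 1*(-20880))) = √(-42022 + (1904 + 20880)) = √(-42022 + 22784) = √(-19238) = I*√19238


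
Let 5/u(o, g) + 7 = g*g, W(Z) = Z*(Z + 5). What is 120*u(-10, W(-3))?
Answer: 600/29 ≈ 20.690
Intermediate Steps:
W(Z) = Z*(5 + Z)
u(o, g) = 5/(-7 + g**2) (u(o, g) = 5/(-7 + g*g) = 5/(-7 + g**2))
120*u(-10, W(-3)) = 120*(5/(-7 + (-3*(5 - 3))**2)) = 120*(5/(-7 + (-3*2)**2)) = 120*(5/(-7 + (-6)**2)) = 120*(5/(-7 + 36)) = 120*(5/29) = 600/29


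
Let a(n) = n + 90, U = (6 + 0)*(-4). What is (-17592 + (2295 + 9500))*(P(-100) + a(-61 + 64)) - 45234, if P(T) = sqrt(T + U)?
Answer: -584355 - 11594*I*sqrt(31) ≈ -5.8436e+5 - 64553.0*I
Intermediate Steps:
U = -24 (U = 6*(-4) = -24)
a(n) = 90 + n
P(T) = sqrt(-24 + T) (P(T) = sqrt(T - 24) = sqrt(-24 + T))
(-17592 + (2295 + 9500))*(P(-100) + a(-61 + 64)) - 45234 = (-17592 + (2295 + 9500))*(sqrt(-24 - 100) + (90 + (-61 + 64))) - 45234 = (-17592 + 11795)*(sqrt(-124) + (90 + 3)) - 45234 = -5797*(2*I*sqrt(31) + 93) - 45234 = -5797*(93 + 2*I*sqrt(31)) - 45234 = (-539121 - 11594*I*sqrt(31)) - 45234 = -584355 - 11594*I*sqrt(31)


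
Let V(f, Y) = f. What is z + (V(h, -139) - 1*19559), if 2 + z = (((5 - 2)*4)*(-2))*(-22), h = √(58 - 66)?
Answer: -19033 + 2*I*√2 ≈ -19033.0 + 2.8284*I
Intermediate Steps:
h = 2*I*√2 (h = √(-8) = 2*I*√2 ≈ 2.8284*I)
z = 526 (z = -2 + (((5 - 2)*4)*(-2))*(-22) = -2 + ((3*4)*(-2))*(-22) = -2 + (12*(-2))*(-22) = -2 - 24*(-22) = -2 + 528 = 526)
z + (V(h, -139) - 1*19559) = 526 + (2*I*√2 - 1*19559) = 526 + (2*I*√2 - 19559) = 526 + (-19559 + 2*I*√2) = -19033 + 2*I*√2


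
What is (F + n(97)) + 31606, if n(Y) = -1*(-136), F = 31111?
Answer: 62853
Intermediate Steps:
n(Y) = 136
(F + n(97)) + 31606 = (31111 + 136) + 31606 = 31247 + 31606 = 62853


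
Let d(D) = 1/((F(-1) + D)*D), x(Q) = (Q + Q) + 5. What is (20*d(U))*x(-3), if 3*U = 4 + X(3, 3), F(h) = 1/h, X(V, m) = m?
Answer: -45/7 ≈ -6.4286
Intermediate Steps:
U = 7/3 (U = (4 + 3)/3 = (⅓)*7 = 7/3 ≈ 2.3333)
x(Q) = 5 + 2*Q (x(Q) = 2*Q + 5 = 5 + 2*Q)
d(D) = 1/(D*(-1 + D)) (d(D) = 1/((1/(-1) + D)*D) = 1/((-1 + D)*D) = 1/(D*(-1 + D)))
(20*d(U))*x(-3) = (20*(1/((7/3)*(-1 + 7/3))))*(5 + 2*(-3)) = (20*(3/(7*(4/3))))*(5 - 6) = (20*((3/7)*(¾)))*(-1) = (20*(9/28))*(-1) = (45/7)*(-1) = -45/7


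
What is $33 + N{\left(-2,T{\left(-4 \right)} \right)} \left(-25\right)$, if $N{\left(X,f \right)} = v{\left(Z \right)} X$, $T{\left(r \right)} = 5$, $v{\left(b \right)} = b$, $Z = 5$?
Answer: $283$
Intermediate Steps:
$N{\left(X,f \right)} = 5 X$
$33 + N{\left(-2,T{\left(-4 \right)} \right)} \left(-25\right) = 33 + 5 \left(-2\right) \left(-25\right) = 33 - -250 = 33 + 250 = 283$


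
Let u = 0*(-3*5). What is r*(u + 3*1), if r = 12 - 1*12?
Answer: 0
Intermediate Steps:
u = 0 (u = 0*(-15) = 0)
r = 0 (r = 12 - 12 = 0)
r*(u + 3*1) = 0*(0 + 3*1) = 0*(0 + 3) = 0*3 = 0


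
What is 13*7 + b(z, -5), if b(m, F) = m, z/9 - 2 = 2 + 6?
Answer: 181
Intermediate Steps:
z = 90 (z = 18 + 9*(2 + 6) = 18 + 9*8 = 18 + 72 = 90)
13*7 + b(z, -5) = 13*7 + 90 = 91 + 90 = 181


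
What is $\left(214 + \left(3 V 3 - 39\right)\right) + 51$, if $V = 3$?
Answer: $253$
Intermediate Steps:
$\left(214 + \left(3 V 3 - 39\right)\right) + 51 = \left(214 - \left(39 - 3 \cdot 3 \cdot 3\right)\right) + 51 = \left(214 + \left(9 \cdot 3 - 39\right)\right) + 51 = \left(214 + \left(27 - 39\right)\right) + 51 = \left(214 - 12\right) + 51 = 202 + 51 = 253$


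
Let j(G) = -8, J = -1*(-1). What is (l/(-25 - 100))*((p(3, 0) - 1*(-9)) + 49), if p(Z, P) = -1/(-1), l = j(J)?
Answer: 472/125 ≈ 3.7760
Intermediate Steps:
J = 1
l = -8
p(Z, P) = 1 (p(Z, P) = -1*(-1) = 1)
(l/(-25 - 100))*((p(3, 0) - 1*(-9)) + 49) = (-8/(-25 - 100))*((1 - 1*(-9)) + 49) = (-8/(-125))*((1 + 9) + 49) = (-1/125*(-8))*(10 + 49) = (8/125)*59 = 472/125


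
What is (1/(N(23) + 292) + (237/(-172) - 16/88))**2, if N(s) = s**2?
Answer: 5860655132641/2412840302224 ≈ 2.4289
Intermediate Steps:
(1/(N(23) + 292) + (237/(-172) - 16/88))**2 = (1/(23**2 + 292) + (237/(-172) - 16/88))**2 = (1/(529 + 292) + (237*(-1/172) - 16*1/88))**2 = (1/821 + (-237/172 - 2/11))**2 = (1/821 - 2951/1892)**2 = (-2420879/1553332)**2 = 5860655132641/2412840302224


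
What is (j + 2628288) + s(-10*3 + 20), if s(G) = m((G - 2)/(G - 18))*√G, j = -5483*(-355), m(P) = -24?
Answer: 4574753 - 24*I*√10 ≈ 4.5748e+6 - 75.895*I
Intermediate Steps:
j = 1946465
s(G) = -24*√G
(j + 2628288) + s(-10*3 + 20) = (1946465 + 2628288) - 24*√(-10*3 + 20) = 4574753 - 24*√(-30 + 20) = 4574753 - 24*I*√10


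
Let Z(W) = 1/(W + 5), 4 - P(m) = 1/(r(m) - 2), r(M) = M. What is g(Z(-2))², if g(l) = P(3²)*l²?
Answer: 9/49 ≈ 0.18367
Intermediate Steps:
P(m) = 4 - 1/(-2 + m) (P(m) = 4 - 1/(m - 2) = 4 - 1/(-2 + m))
Z(W) = 1/(5 + W)
g(l) = 27*l²/7 (g(l) = ((-9 + 4*3²)/(-2 + 3²))*l² = ((-9 + 4*9)/(-2 + 9))*l² = ((-9 + 36)/7)*l² = ((⅐)*27)*l² = 27*l²/7)
g(Z(-2))² = (27*(1/(5 - 2))²/7)² = (27*(1/3)²/7)² = (27*(⅓)²/7)² = ((27/7)*(⅑))² = (3/7)² = 9/49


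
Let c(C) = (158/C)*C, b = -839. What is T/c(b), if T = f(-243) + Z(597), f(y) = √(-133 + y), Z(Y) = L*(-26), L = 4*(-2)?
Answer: 104/79 + I*√94/79 ≈ 1.3165 + 0.12273*I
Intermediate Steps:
L = -8
Z(Y) = 208 (Z(Y) = -8*(-26) = 208)
T = 208 + 2*I*√94 (T = √(-133 - 243) + 208 = √(-376) + 208 = 2*I*√94 + 208 = 208 + 2*I*√94 ≈ 208.0 + 19.391*I)
c(C) = 158
T/c(b) = (208 + 2*I*√94)/158 = (208 + 2*I*√94)*(1/158) = 104/79 + I*√94/79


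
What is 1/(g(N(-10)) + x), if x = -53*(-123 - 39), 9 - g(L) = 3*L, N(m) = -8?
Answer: 1/8619 ≈ 0.00011602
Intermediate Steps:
g(L) = 9 - 3*L
x = 8586 (x = -53*(-162) = 8586)
1/(g(N(-10)) + x) = 1/((9 - 3*(-8)) + 8586) = 1/((9 + 24) + 8586) = 1/(33 + 8586) = 1/8619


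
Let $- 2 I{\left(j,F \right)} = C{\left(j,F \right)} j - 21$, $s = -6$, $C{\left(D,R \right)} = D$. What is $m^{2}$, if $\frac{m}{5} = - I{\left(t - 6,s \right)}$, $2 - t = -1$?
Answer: $900$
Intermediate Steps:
$t = 3$ ($t = 2 - -1 = 2 + 1 = 3$)
$I{\left(j,F \right)} = \frac{21}{2} - \frac{j^{2}}{2}$ ($I{\left(j,F \right)} = - \frac{j j - 21}{2} = - \frac{j^{2} - 21}{2} = - \frac{-21 + j^{2}}{2} = \frac{21}{2} - \frac{j^{2}}{2}$)
$m = -30$ ($m = 5 \left(- (\frac{21}{2} - \frac{\left(3 - 6\right)^{2}}{2})\right) = 5 \left(- (\frac{21}{2} - \frac{\left(-3\right)^{2}}{2})\right) = 5 \left(- (\frac{21}{2} - \frac{9}{2})\right) = 5 \left(\left(-1\right) 6\right) = 5 \left(-6\right) = -30$)
$m^{2} = \left(-30\right)^{2} = 900$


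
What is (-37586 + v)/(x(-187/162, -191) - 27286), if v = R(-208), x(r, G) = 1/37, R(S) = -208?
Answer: 466126/336527 ≈ 1.3851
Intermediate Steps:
x(r, G) = 1/37
v = -208
(-37586 + v)/(x(-187/162, -191) - 27286) = (-37586 - 208)/(1/37 - 27286) = -37794/(-1009581/37) = -37794*(-37/1009581) = 466126/336527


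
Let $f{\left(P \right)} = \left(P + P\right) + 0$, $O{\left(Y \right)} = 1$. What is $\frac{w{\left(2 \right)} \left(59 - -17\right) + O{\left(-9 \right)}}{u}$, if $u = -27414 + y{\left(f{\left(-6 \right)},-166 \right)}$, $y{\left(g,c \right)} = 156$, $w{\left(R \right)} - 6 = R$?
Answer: $- \frac{29}{1298} \approx -0.022342$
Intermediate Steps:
$w{\left(R \right)} = 6 + R$
$f{\left(P \right)} = 2 P$ ($f{\left(P \right)} = 2 P + 0 = 2 P$)
$u = -27258$ ($u = -27414 + 156 = -27258$)
$\frac{w{\left(2 \right)} \left(59 - -17\right) + O{\left(-9 \right)}}{u} = \frac{\left(6 + 2\right) \left(59 - -17\right) + 1}{-27258} = \left(8 \left(59 + 17\right) + 1\right) \left(- \frac{1}{27258}\right) = \left(8 \cdot 76 + 1\right) \left(- \frac{1}{27258}\right) = \left(608 + 1\right) \left(- \frac{1}{27258}\right) = 609 \left(- \frac{1}{27258}\right) = - \frac{29}{1298}$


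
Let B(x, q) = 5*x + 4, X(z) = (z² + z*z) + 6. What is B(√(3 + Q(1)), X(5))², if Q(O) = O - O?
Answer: 91 + 40*√3 ≈ 160.28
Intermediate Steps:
Q(O) = 0
X(z) = 6 + 2*z² (X(z) = (z² + z²) + 6 = 2*z² + 6 = 6 + 2*z²)
B(x, q) = 4 + 5*x
B(√(3 + Q(1)), X(5))² = (4 + 5*√(3 + 0))² = (4 + 5*√3)²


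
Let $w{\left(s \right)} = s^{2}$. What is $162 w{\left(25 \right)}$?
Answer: $101250$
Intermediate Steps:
$162 w{\left(25 \right)} = 162 \cdot 25^{2} = 162 \cdot 625 = 101250$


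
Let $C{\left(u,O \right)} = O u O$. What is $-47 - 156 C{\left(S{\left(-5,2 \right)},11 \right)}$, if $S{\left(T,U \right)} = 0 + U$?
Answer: $-37799$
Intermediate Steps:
$S{\left(T,U \right)} = U$
$C{\left(u,O \right)} = u O^{2}$
$-47 - 156 C{\left(S{\left(-5,2 \right)},11 \right)} = -47 - 156 \cdot 2 \cdot 11^{2} = -47 - 156 \cdot 2 \cdot 121 = -47 - 37752 = -37799$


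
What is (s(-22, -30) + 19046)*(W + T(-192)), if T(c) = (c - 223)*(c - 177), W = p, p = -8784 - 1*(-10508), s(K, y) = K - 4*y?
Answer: 2964620696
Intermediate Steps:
p = 1724 (p = -8784 + 10508 = 1724)
W = 1724
T(c) = (-223 + c)*(-177 + c)
(s(-22, -30) + 19046)*(W + T(-192)) = ((-22 - 4*(-30)) + 19046)*(1724 + (39471 + (-192)² - 400*(-192))) = ((-22 + 120) + 19046)*(1724 + (39471 + 36864 + 76800)) = (98 + 19046)*(1724 + 153135) = 19144*154859 = 2964620696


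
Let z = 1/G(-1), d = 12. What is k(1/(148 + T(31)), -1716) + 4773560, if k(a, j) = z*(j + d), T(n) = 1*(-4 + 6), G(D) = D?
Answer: 4775264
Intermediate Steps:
z = -1 (z = 1/(-1) = -1)
T(n) = 2 (T(n) = 1*2 = 2)
k(a, j) = -12 - j (k(a, j) = -(j + 12) = -(12 + j) = -12 - j)
k(1/(148 + T(31)), -1716) + 4773560 = (-12 - 1*(-1716)) + 4773560 = (-12 + 1716) + 4773560 = 1704 + 4773560 = 4775264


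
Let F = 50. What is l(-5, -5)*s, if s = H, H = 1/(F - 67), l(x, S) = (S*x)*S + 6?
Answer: 7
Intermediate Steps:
l(x, S) = 6 + x*S² (l(x, S) = x*S² + 6 = 6 + x*S²)
H = -1/17 (H = 1/(50 - 67) = 1/(-17) = -1/17 ≈ -0.058824)
s = -1/17 ≈ -0.058824
l(-5, -5)*s = (6 - 5*(-5)²)*(-1/17) = (6 - 5*25)*(-1/17) = (6 - 125)*(-1/17) = -119*(-1/17) = 7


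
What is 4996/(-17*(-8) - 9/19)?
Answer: 94924/2575 ≈ 36.864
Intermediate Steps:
4996/(-17*(-8) - 9/19) = 4996/(136 - 9*1/19) = 4996/(136 - 9/19) = 4996/(2575/19) = 4996*(19/2575) = 94924/2575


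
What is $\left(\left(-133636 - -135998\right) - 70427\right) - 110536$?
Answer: $-178601$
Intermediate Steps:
$\left(\left(-133636 - -135998\right) - 70427\right) - 110536 = \left(\left(-133636 + 135998\right) - 70427\right) - 110536 = \left(2362 - 70427\right) - 110536 = -68065 - 110536 = -178601$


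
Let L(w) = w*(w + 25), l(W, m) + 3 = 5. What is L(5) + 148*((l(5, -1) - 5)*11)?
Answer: -4734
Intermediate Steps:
l(W, m) = 2 (l(W, m) = -3 + 5 = 2)
L(w) = w*(25 + w)
L(5) + 148*((l(5, -1) - 5)*11) = 5*(25 + 5) + 148*((2 - 5)*11) = 5*30 + 148*(-3*11) = 150 + 148*(-33) = 150 - 4884 = -4734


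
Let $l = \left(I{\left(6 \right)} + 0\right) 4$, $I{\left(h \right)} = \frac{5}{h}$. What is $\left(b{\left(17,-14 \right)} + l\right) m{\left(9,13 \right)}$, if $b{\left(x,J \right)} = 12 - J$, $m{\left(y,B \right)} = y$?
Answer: $264$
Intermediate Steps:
$l = \frac{10}{3}$ ($l = \left(\frac{5}{6} + 0\right) 4 = \frac{5}{6} \cdot 4 = \frac{10}{3} \approx 3.3333$)
$\left(b{\left(17,-14 \right)} + l\right) m{\left(9,13 \right)} = \left(\left(12 - -14\right) + \frac{10}{3}\right) 9 = \left(\left(12 + 14\right) + \frac{10}{3}\right) 9 = \left(26 + \frac{10}{3}\right) 9 = \frac{88}{3} \cdot 9 = 264$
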